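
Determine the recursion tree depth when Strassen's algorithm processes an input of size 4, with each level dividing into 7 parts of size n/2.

For divide and conquer with division factor 2:

Problem sizes at each level:
Level 0: 4
Level 1: 2
Level 2: 1

The root is level 0 and the size-1 base case is level 2 (the tree spans levels 0 through 2, i.e. 3 levels counting the root), so the depth is the number of divisions: log_2(4) = 2

The recursion tree depth is log_2(4) = 2. At each level, the problem size is divided by 2, so it takes 2 divisions to reduce to a base case of size 1. The algorithm makes 7 recursive calls at each level.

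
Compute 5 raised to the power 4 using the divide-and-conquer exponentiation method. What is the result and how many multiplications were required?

Computing 5^4 by squaring (build up from 5^1; each line after the first costs one multiplication):

5^1 = 5
5^2 = (5^1)^2 = 5^2 = 25
5^4 = (5^2)^2 = 25^2 = 625

Result: 625
Multiplications needed: 2 (2 lines after 5^1)

5^4 = 625. Using exponentiation by squaring, this requires 2 multiplications. The key idea: if the exponent is even, square the half-power; if odd, multiply by the base once.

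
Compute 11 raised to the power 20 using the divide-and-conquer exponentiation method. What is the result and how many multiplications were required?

Computing 11^20 by squaring (build up from 11^1; each line after the first costs one multiplication):

11^1 = 11
11^2 = (11^1)^2 = 11^2 = 121
11^4 = (11^2)^2 = 121^2 = 14641
11^5 = 11 * 11^4 = 11 * 14641 = 161051
11^10 = (11^5)^2 = 161051^2 = 25937424601
11^20 = (11^10)^2 = 25937424601^2 = 672749994932560009201

Result: 672749994932560009201
Multiplications needed: 5 (5 lines after 11^1)

11^20 = 672749994932560009201. Using exponentiation by squaring, this requires 5 multiplications. The key idea: if the exponent is even, square the half-power; if odd, multiply by the base once.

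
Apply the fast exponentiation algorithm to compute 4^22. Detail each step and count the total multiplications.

Computing 4^22 by squaring (build up from 4^1; each line after the first costs one multiplication):

4^1 = 4
4^2 = (4^1)^2 = 4^2 = 16
4^4 = (4^2)^2 = 16^2 = 256
4^5 = 4 * 4^4 = 4 * 256 = 1024
4^10 = (4^5)^2 = 1024^2 = 1048576
4^11 = 4 * 4^10 = 4 * 1048576 = 4194304
4^22 = (4^11)^2 = 4194304^2 = 17592186044416

Result: 17592186044416
Multiplications needed: 6 (6 lines after 4^1)

4^22 = 17592186044416. Using exponentiation by squaring, this requires 6 multiplications. The key idea: if the exponent is even, square the half-power; if odd, multiply by the base once.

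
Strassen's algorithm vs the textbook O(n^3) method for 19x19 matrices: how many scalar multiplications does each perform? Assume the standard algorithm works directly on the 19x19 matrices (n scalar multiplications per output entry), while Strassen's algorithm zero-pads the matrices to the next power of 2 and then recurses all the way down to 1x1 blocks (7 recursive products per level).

Matrix multiplication for 19x19 matrices:

Strassen's algorithm requires power-of-2 dimensions. Pad 19x19 to 32x32 (next power of 2).

Standard algorithm: 19^3 = 6859 multiplications
Strassen's algorithm: 7^(log2(32)) = 7^5 = 16807 multiplications
Difference: 6859 - 16807 = -9948 (Strassen uses MORE here due to padding overhead — for small or just-over-power-of-2 n, padding can outweigh the per-level savings)

Standard: 6859 multiplications (19^3). Strassen: 16807 multiplications (7^5, after padding to 32x32). Strassen reduces 8 recursive multiplications to 7 at each level.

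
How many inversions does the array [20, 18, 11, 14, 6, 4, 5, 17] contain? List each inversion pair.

Finding inversions in [20, 18, 11, 14, 6, 4, 5, 17]:

(0, 1): arr[0]=20 > arr[1]=18
(0, 2): arr[0]=20 > arr[2]=11
(0, 3): arr[0]=20 > arr[3]=14
(0, 4): arr[0]=20 > arr[4]=6
(0, 5): arr[0]=20 > arr[5]=4
(0, 6): arr[0]=20 > arr[6]=5
(0, 7): arr[0]=20 > arr[7]=17
(1, 2): arr[1]=18 > arr[2]=11
(1, 3): arr[1]=18 > arr[3]=14
(1, 4): arr[1]=18 > arr[4]=6
(1, 5): arr[1]=18 > arr[5]=4
(1, 6): arr[1]=18 > arr[6]=5
(1, 7): arr[1]=18 > arr[7]=17
(2, 4): arr[2]=11 > arr[4]=6
(2, 5): arr[2]=11 > arr[5]=4
(2, 6): arr[2]=11 > arr[6]=5
(3, 4): arr[3]=14 > arr[4]=6
(3, 5): arr[3]=14 > arr[5]=4
(3, 6): arr[3]=14 > arr[6]=5
(4, 5): arr[4]=6 > arr[5]=4
(4, 6): arr[4]=6 > arr[6]=5

Total inversions: 21

The array has 21 inversion(s): (0,1), (0,2), (0,3), (0,4), (0,5), (0,6), (0,7), (1,2), (1,3), (1,4), (1,5), (1,6), (1,7), (2,4), (2,5), (2,6), (3,4), (3,5), (3,6), (4,5), (4,6). Each pair (i,j) satisfies i < j and arr[i] > arr[j].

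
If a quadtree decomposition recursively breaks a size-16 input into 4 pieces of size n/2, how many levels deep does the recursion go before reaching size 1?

For divide and conquer with division factor 2:

Problem sizes at each level:
Level 0: 16
Level 1: 8
Level 2: 4
Level 3: 2
Level 4: 1

The root is level 0 and the size-1 base case is level 4 (the tree spans levels 0 through 4, i.e. 5 levels counting the root), so the depth is the number of divisions: log_2(16) = 4

The recursion tree depth is log_2(16) = 4. At each level, the problem size is divided by 2, so it takes 4 divisions to reduce to a base case of size 1. The algorithm makes 4 recursive calls at each level.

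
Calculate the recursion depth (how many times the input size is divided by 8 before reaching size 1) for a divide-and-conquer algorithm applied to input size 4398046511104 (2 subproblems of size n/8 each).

For divide and conquer with division factor 8:

Problem sizes at each level:
Level 0: 4398046511104
Level 1: 549755813888
Level 2: 68719476736
Level 3: 8589934592
Level 4: 1073741824
Level 5: 134217728
Level 6: 16777216
Level 7: 2097152
Level 8: 262144
Level 9: 32768
Level 10: 4096
Level 11: 512
Level 12: 64
Level 13: 8
Level 14: 1

The root is level 0 and the size-1 base case is level 14 (the tree spans levels 0 through 14, i.e. 15 levels counting the root), so the depth is the number of divisions: log_8(4398046511104) = 14

The recursion tree depth is log_8(4398046511104) = 14. At each level, the problem size is divided by 8, so it takes 14 divisions to reduce to a base case of size 1. The algorithm makes 2 recursive calls at each level.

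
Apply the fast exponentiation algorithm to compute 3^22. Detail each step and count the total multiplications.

Computing 3^22 by squaring (build up from 3^1; each line after the first costs one multiplication):

3^1 = 3
3^2 = (3^1)^2 = 3^2 = 9
3^4 = (3^2)^2 = 9^2 = 81
3^5 = 3 * 3^4 = 3 * 81 = 243
3^10 = (3^5)^2 = 243^2 = 59049
3^11 = 3 * 3^10 = 3 * 59049 = 177147
3^22 = (3^11)^2 = 177147^2 = 31381059609

Result: 31381059609
Multiplications needed: 6 (6 lines after 3^1)

3^22 = 31381059609. Using exponentiation by squaring, this requires 6 multiplications. The key idea: if the exponent is even, square the half-power; if odd, multiply by the base once.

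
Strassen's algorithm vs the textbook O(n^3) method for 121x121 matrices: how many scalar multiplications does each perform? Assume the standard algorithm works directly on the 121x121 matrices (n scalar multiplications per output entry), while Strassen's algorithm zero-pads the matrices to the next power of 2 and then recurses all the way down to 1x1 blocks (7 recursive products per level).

Matrix multiplication for 121x121 matrices:

Strassen's algorithm requires power-of-2 dimensions. Pad 121x121 to 128x128 (next power of 2).

Standard algorithm: 121^3 = 1771561 multiplications
Strassen's algorithm: 7^(log2(128)) = 7^7 = 823543 multiplications
Savings: 1771561 - 823543 = 948018 multiplications

Standard: 1771561 multiplications (121^3). Strassen: 823543 multiplications (7^7, after padding to 128x128). Strassen reduces 8 recursive multiplications to 7 at each level.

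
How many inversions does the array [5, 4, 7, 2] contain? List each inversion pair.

Finding inversions in [5, 4, 7, 2]:

(0, 1): arr[0]=5 > arr[1]=4
(0, 3): arr[0]=5 > arr[3]=2
(1, 3): arr[1]=4 > arr[3]=2
(2, 3): arr[2]=7 > arr[3]=2

Total inversions: 4

The array has 4 inversion(s): (0,1), (0,3), (1,3), (2,3). Each pair (i,j) satisfies i < j and arr[i] > arr[j].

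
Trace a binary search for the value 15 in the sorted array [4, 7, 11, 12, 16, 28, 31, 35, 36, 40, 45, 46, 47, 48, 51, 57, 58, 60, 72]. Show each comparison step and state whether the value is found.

Binary search for 15 in [4, 7, 11, 12, 16, 28, 31, 35, 36, 40, 45, 46, 47, 48, 51, 57, 58, 60, 72]:

lo=0, hi=18, mid=9, arr[mid]=40 -> 40 > 15, search left half
lo=0, hi=8, mid=4, arr[mid]=16 -> 16 > 15, search left half
lo=0, hi=3, mid=1, arr[mid]=7 -> 7 < 15, search right half
lo=2, hi=3, mid=2, arr[mid]=11 -> 11 < 15, search right half
lo=3, hi=3, mid=3, arr[mid]=12 -> 12 < 15, search right half
lo=4 > hi=3, target 15 not found

Binary search determines that 15 is not in the array after 5 comparisons. The search space was exhausted without finding the target.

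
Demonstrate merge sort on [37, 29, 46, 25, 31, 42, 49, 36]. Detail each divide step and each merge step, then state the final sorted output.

Merge sort trace:

Split: [37, 29, 46, 25, 31, 42, 49, 36] -> [37, 29, 46, 25] and [31, 42, 49, 36]
  Split: [37, 29, 46, 25] -> [37, 29] and [46, 25]
    Split: [37, 29] -> [37] and [29]
    Merge: [37] + [29] -> [29, 37]
    Split: [46, 25] -> [46] and [25]
    Merge: [46] + [25] -> [25, 46]
  Merge: [29, 37] + [25, 46] -> [25, 29, 37, 46]
  Split: [31, 42, 49, 36] -> [31, 42] and [49, 36]
    Split: [31, 42] -> [31] and [42]
    Merge: [31] + [42] -> [31, 42]
    Split: [49, 36] -> [49] and [36]
    Merge: [49] + [36] -> [36, 49]
  Merge: [31, 42] + [36, 49] -> [31, 36, 42, 49]
Merge: [25, 29, 37, 46] + [31, 36, 42, 49] -> [25, 29, 31, 36, 37, 42, 46, 49]

Final sorted array: [25, 29, 31, 36, 37, 42, 46, 49]

The merge sort proceeds by recursively splitting the array and merging sorted halves.
After all merges, the sorted array is [25, 29, 31, 36, 37, 42, 46, 49].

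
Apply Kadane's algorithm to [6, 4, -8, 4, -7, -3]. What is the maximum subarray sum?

Using Kadane's algorithm on [6, 4, -8, 4, -7, -3]:

Scanning through the array:
Position 1 (value 4): max_ending_here = 10, max_so_far = 10
Position 2 (value -8): max_ending_here = 2, max_so_far = 10
Position 3 (value 4): max_ending_here = 6, max_so_far = 10
Position 4 (value -7): max_ending_here = -1, max_so_far = 10
Position 5 (value -3): max_ending_here = -3, max_so_far = 10

Maximum subarray: [6, 4]
Maximum sum: 10

The maximum subarray is [6, 4] with sum 10. This subarray runs from index 0 to index 1.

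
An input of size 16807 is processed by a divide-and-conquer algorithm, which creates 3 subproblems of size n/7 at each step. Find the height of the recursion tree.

For divide and conquer with division factor 7:

Problem sizes at each level:
Level 0: 16807
Level 1: 2401
Level 2: 343
Level 3: 49
Level 4: 7
Level 5: 1

The root is level 0 and the size-1 base case is level 5 (the tree spans levels 0 through 5, i.e. 6 levels counting the root), so the depth is the number of divisions: log_7(16807) = 5

The recursion tree depth is log_7(16807) = 5. At each level, the problem size is divided by 7, so it takes 5 divisions to reduce to a base case of size 1. The algorithm makes 3 recursive calls at each level.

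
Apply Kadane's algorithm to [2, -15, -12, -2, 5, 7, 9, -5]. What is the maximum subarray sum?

Using Kadane's algorithm on [2, -15, -12, -2, 5, 7, 9, -5]:

Scanning through the array:
Position 1 (value -15): max_ending_here = -13, max_so_far = 2
Position 2 (value -12): max_ending_here = -12, max_so_far = 2
Position 3 (value -2): max_ending_here = -2, max_so_far = 2
Position 4 (value 5): max_ending_here = 5, max_so_far = 5
Position 5 (value 7): max_ending_here = 12, max_so_far = 12
Position 6 (value 9): max_ending_here = 21, max_so_far = 21
Position 7 (value -5): max_ending_here = 16, max_so_far = 21

Maximum subarray: [5, 7, 9]
Maximum sum: 21

The maximum subarray is [5, 7, 9] with sum 21. This subarray runs from index 4 to index 6.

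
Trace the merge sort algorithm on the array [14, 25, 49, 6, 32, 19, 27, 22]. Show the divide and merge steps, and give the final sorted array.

Merge sort trace:

Split: [14, 25, 49, 6, 32, 19, 27, 22] -> [14, 25, 49, 6] and [32, 19, 27, 22]
  Split: [14, 25, 49, 6] -> [14, 25] and [49, 6]
    Split: [14, 25] -> [14] and [25]
    Merge: [14] + [25] -> [14, 25]
    Split: [49, 6] -> [49] and [6]
    Merge: [49] + [6] -> [6, 49]
  Merge: [14, 25] + [6, 49] -> [6, 14, 25, 49]
  Split: [32, 19, 27, 22] -> [32, 19] and [27, 22]
    Split: [32, 19] -> [32] and [19]
    Merge: [32] + [19] -> [19, 32]
    Split: [27, 22] -> [27] and [22]
    Merge: [27] + [22] -> [22, 27]
  Merge: [19, 32] + [22, 27] -> [19, 22, 27, 32]
Merge: [6, 14, 25, 49] + [19, 22, 27, 32] -> [6, 14, 19, 22, 25, 27, 32, 49]

Final sorted array: [6, 14, 19, 22, 25, 27, 32, 49]

The merge sort proceeds by recursively splitting the array and merging sorted halves.
After all merges, the sorted array is [6, 14, 19, 22, 25, 27, 32, 49].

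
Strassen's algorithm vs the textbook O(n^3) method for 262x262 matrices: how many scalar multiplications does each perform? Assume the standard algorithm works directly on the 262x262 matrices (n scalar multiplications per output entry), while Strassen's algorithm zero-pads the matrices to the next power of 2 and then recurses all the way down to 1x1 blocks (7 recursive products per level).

Matrix multiplication for 262x262 matrices:

Strassen's algorithm requires power-of-2 dimensions. Pad 262x262 to 512x512 (next power of 2).

Standard algorithm: 262^3 = 17984728 multiplications
Strassen's algorithm: 7^(log2(512)) = 7^9 = 40353607 multiplications
Difference: 17984728 - 40353607 = -22368879 (Strassen uses MORE here due to padding overhead — for small or just-over-power-of-2 n, padding can outweigh the per-level savings)

Standard: 17984728 multiplications (262^3). Strassen: 40353607 multiplications (7^9, after padding to 512x512). Strassen reduces 8 recursive multiplications to 7 at each level.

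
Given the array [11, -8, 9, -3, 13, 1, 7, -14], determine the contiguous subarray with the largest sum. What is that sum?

Using Kadane's algorithm on [11, -8, 9, -3, 13, 1, 7, -14]:

Scanning through the array:
Position 1 (value -8): max_ending_here = 3, max_so_far = 11
Position 2 (value 9): max_ending_here = 12, max_so_far = 12
Position 3 (value -3): max_ending_here = 9, max_so_far = 12
Position 4 (value 13): max_ending_here = 22, max_so_far = 22
Position 5 (value 1): max_ending_here = 23, max_so_far = 23
Position 6 (value 7): max_ending_here = 30, max_so_far = 30
Position 7 (value -14): max_ending_here = 16, max_so_far = 30

Maximum subarray: [11, -8, 9, -3, 13, 1, 7]
Maximum sum: 30

The maximum subarray is [11, -8, 9, -3, 13, 1, 7] with sum 30. This subarray runs from index 0 to index 6.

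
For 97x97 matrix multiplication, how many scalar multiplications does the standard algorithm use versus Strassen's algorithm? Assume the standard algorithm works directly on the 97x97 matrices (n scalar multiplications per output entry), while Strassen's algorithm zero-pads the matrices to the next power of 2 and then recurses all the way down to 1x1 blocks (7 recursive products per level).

Matrix multiplication for 97x97 matrices:

Strassen's algorithm requires power-of-2 dimensions. Pad 97x97 to 128x128 (next power of 2).

Standard algorithm: 97^3 = 912673 multiplications
Strassen's algorithm: 7^(log2(128)) = 7^7 = 823543 multiplications
Savings: 912673 - 823543 = 89130 multiplications

Standard: 912673 multiplications (97^3). Strassen: 823543 multiplications (7^7, after padding to 128x128). Strassen reduces 8 recursive multiplications to 7 at each level.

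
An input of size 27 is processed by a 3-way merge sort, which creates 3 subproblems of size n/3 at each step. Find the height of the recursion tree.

For divide and conquer with division factor 3:

Problem sizes at each level:
Level 0: 27
Level 1: 9
Level 2: 3
Level 3: 1

The root is level 0 and the size-1 base case is level 3 (the tree spans levels 0 through 3, i.e. 4 levels counting the root), so the depth is the number of divisions: log_3(27) = 3

The recursion tree depth is log_3(27) = 3. At each level, the problem size is divided by 3, so it takes 3 divisions to reduce to a base case of size 1. The algorithm makes 3 recursive calls at each level.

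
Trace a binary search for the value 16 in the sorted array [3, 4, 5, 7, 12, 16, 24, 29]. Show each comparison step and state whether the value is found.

Binary search for 16 in [3, 4, 5, 7, 12, 16, 24, 29]:

lo=0, hi=7, mid=3, arr[mid]=7 -> 7 < 16, search right half
lo=4, hi=7, mid=5, arr[mid]=16 -> Found target at index 5!

Binary search finds 16 at index 5 after 2 comparisons. The search repeatedly halves the search space by comparing with the middle element.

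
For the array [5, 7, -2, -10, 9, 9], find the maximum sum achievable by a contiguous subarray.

Using Kadane's algorithm on [5, 7, -2, -10, 9, 9]:

Scanning through the array:
Position 1 (value 7): max_ending_here = 12, max_so_far = 12
Position 2 (value -2): max_ending_here = 10, max_so_far = 12
Position 3 (value -10): max_ending_here = 0, max_so_far = 12
Position 4 (value 9): max_ending_here = 9, max_so_far = 12
Position 5 (value 9): max_ending_here = 18, max_so_far = 18

Maximum subarray: [5, 7, -2, -10, 9, 9]
Maximum sum: 18

The maximum subarray is [5, 7, -2, -10, 9, 9] with sum 18. This subarray runs from index 0 to index 5.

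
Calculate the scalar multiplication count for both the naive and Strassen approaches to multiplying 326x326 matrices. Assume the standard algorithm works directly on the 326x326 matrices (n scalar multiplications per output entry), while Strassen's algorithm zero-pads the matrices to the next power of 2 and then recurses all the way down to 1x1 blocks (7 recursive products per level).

Matrix multiplication for 326x326 matrices:

Strassen's algorithm requires power-of-2 dimensions. Pad 326x326 to 512x512 (next power of 2).

Standard algorithm: 326^3 = 34645976 multiplications
Strassen's algorithm: 7^(log2(512)) = 7^9 = 40353607 multiplications
Difference: 34645976 - 40353607 = -5707631 (Strassen uses MORE here due to padding overhead — for small or just-over-power-of-2 n, padding can outweigh the per-level savings)

Standard: 34645976 multiplications (326^3). Strassen: 40353607 multiplications (7^9, after padding to 512x512). Strassen reduces 8 recursive multiplications to 7 at each level.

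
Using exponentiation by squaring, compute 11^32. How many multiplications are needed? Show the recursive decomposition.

Computing 11^32 by squaring (build up from 11^1; each line after the first costs one multiplication):

11^1 = 11
11^2 = (11^1)^2 = 11^2 = 121
11^4 = (11^2)^2 = 121^2 = 14641
11^8 = (11^4)^2 = 14641^2 = 214358881
11^16 = (11^8)^2 = 214358881^2 = 45949729863572161
11^32 = (11^16)^2 = 45949729863572161^2 = 2111377674535255285545615254209921

Result: 2111377674535255285545615254209921
Multiplications needed: 5 (5 lines after 11^1)

11^32 = 2111377674535255285545615254209921. Using exponentiation by squaring, this requires 5 multiplications. The key idea: if the exponent is even, square the half-power; if odd, multiply by the base once.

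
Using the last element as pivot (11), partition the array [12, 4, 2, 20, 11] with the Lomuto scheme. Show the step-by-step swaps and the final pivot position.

Lomuto partition with pivot = 11:

Initial array: [12, 4, 2, 20, 11]

arr[0]=12 > 11: no swap
arr[1]=4 <= 11: swap with position 0, array becomes [4, 12, 2, 20, 11]
arr[2]=2 <= 11: swap with position 1, array becomes [4, 2, 12, 20, 11]
arr[3]=20 > 11: no swap

Place pivot at position 2: [4, 2, 11, 20, 12]
Pivot position: 2

After partitioning with pivot 11, the array becomes [4, 2, 11, 20, 12]. The pivot is placed at index 2. All elements to the left of the pivot are <= 11, and all elements to the right are > 11.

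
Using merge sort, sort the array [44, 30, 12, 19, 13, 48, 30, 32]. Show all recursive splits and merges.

Merge sort trace:

Split: [44, 30, 12, 19, 13, 48, 30, 32] -> [44, 30, 12, 19] and [13, 48, 30, 32]
  Split: [44, 30, 12, 19] -> [44, 30] and [12, 19]
    Split: [44, 30] -> [44] and [30]
    Merge: [44] + [30] -> [30, 44]
    Split: [12, 19] -> [12] and [19]
    Merge: [12] + [19] -> [12, 19]
  Merge: [30, 44] + [12, 19] -> [12, 19, 30, 44]
  Split: [13, 48, 30, 32] -> [13, 48] and [30, 32]
    Split: [13, 48] -> [13] and [48]
    Merge: [13] + [48] -> [13, 48]
    Split: [30, 32] -> [30] and [32]
    Merge: [30] + [32] -> [30, 32]
  Merge: [13, 48] + [30, 32] -> [13, 30, 32, 48]
Merge: [12, 19, 30, 44] + [13, 30, 32, 48] -> [12, 13, 19, 30, 30, 32, 44, 48]

Final sorted array: [12, 13, 19, 30, 30, 32, 44, 48]

The merge sort proceeds by recursively splitting the array and merging sorted halves.
After all merges, the sorted array is [12, 13, 19, 30, 30, 32, 44, 48].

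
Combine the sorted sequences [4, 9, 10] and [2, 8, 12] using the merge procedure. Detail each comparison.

Merging process:

Compare 4 vs 2: take 2 from right. Merged: [2]
Compare 4 vs 8: take 4 from left. Merged: [2, 4]
Compare 9 vs 8: take 8 from right. Merged: [2, 4, 8]
Compare 9 vs 12: take 9 from left. Merged: [2, 4, 8, 9]
Compare 10 vs 12: take 10 from left. Merged: [2, 4, 8, 9, 10]
Append remaining from right: [12]. Merged: [2, 4, 8, 9, 10, 12]

Final merged array: [2, 4, 8, 9, 10, 12]
Total comparisons: 5

The merged array is [2, 4, 8, 9, 10, 12], requiring 5 comparisons. The merge step runs in O(n) time where n is the total number of elements.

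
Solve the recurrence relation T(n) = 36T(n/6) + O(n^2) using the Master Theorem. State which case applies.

Master Theorem for T(n) = 36T(n/6) + O(n^2):

a = 36, b = 6, c = 2
log_b(a) = log_6(36) = 2.0000

Case 2: c = 2 = log_6(36) = 2.0000
T(n) = O(n^2 log n) = O(n^2 log n)

For T(n) = 36T(n/6) + O(n^2): log_6(36) = 2.0000. This is Case 2 of the Master Theorem (c = log_b(a), equal work at all levels), giving O(n^2 log n).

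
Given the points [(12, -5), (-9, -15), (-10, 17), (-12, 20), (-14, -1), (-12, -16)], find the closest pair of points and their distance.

Computing all pairwise distances among 6 points:

d((12, -5), (-9, -15)) = 23.2594
d((12, -5), (-10, 17)) = 31.1127
d((12, -5), (-12, 20)) = 34.6554
d((12, -5), (-14, -1)) = 26.3059
d((12, -5), (-12, -16)) = 26.4008
d((-9, -15), (-10, 17)) = 32.0156
d((-9, -15), (-12, 20)) = 35.1283
d((-9, -15), (-14, -1)) = 14.8661
d((-9, -15), (-12, -16)) = 3.1623 <-- minimum
d((-10, 17), (-12, 20)) = 3.6056
d((-10, 17), (-14, -1)) = 18.4391
d((-10, 17), (-12, -16)) = 33.0606
d((-12, 20), (-14, -1)) = 21.095
d((-12, 20), (-12, -16)) = 36.0
d((-14, -1), (-12, -16)) = 15.1327

Closest pair: (-9, -15) and (-12, -16) with distance 3.1623

The closest pair is (-9, -15) and (-12, -16) with Euclidean distance 3.1623. For 6 points, brute-force pairwise comparison is shown above. For large n, the divide-and-conquer algorithm (sort by x, recurse on halves, check the dividing strip) achieves O(n log n).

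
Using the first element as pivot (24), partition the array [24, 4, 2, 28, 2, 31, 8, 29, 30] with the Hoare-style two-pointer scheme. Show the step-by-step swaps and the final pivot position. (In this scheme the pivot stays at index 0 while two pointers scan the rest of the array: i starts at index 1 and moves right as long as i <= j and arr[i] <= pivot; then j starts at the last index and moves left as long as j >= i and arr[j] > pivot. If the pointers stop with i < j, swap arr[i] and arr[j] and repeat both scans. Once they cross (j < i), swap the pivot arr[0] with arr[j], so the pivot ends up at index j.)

Hoare-style two-pointer partition with pivot = 24:

Initial array: [24, 4, 2, 28, 2, 31, 8, 29, 30]

Pointers start at i = 1, j = 8.
i stops at index 3 (arr[3]=28 > 24), j stops at index 6 (arr[6]=8 <= 24): swap arr[3] and arr[6], array becomes [24, 4, 2, 8, 2, 31, 28, 29, 30]
i ends at 5, j ends at 4: the pointers have crossed (j < i), so scanning stops.

Swap pivot arr[0] with arr[4] to place pivot at position 4: [2, 4, 2, 8, 24, 31, 28, 29, 30]
Pivot position: 4

After partitioning with pivot 24, the array becomes [2, 4, 2, 8, 24, 31, 28, 29, 30]. The pivot is placed at index 4. All elements to the left of the pivot are <= 24, and all elements to the right are > 24.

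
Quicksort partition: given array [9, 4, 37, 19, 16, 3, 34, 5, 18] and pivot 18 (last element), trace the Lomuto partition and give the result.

Lomuto partition with pivot = 18:

Initial array: [9, 4, 37, 19, 16, 3, 34, 5, 18]

arr[0]=9 <= 18: swap with position 0, array becomes [9, 4, 37, 19, 16, 3, 34, 5, 18]
arr[1]=4 <= 18: swap with position 1, array becomes [9, 4, 37, 19, 16, 3, 34, 5, 18]
arr[2]=37 > 18: no swap
arr[3]=19 > 18: no swap
arr[4]=16 <= 18: swap with position 2, array becomes [9, 4, 16, 19, 37, 3, 34, 5, 18]
arr[5]=3 <= 18: swap with position 3, array becomes [9, 4, 16, 3, 37, 19, 34, 5, 18]
arr[6]=34 > 18: no swap
arr[7]=5 <= 18: swap with position 4, array becomes [9, 4, 16, 3, 5, 19, 34, 37, 18]

Place pivot at position 5: [9, 4, 16, 3, 5, 18, 34, 37, 19]
Pivot position: 5

After partitioning with pivot 18, the array becomes [9, 4, 16, 3, 5, 18, 34, 37, 19]. The pivot is placed at index 5. All elements to the left of the pivot are <= 18, and all elements to the right are > 18.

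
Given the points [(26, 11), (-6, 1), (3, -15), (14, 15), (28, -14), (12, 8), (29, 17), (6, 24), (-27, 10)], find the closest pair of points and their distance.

Computing all pairwise distances among 9 points:

d((26, 11), (-6, 1)) = 33.5261
d((26, 11), (3, -15)) = 34.7131
d((26, 11), (14, 15)) = 12.6491
d((26, 11), (28, -14)) = 25.0799
d((26, 11), (12, 8)) = 14.3178
d((26, 11), (29, 17)) = 6.7082 <-- minimum
d((26, 11), (6, 24)) = 23.8537
d((26, 11), (-27, 10)) = 53.0094
d((-6, 1), (3, -15)) = 18.3576
d((-6, 1), (14, 15)) = 24.4131
d((-6, 1), (28, -14)) = 37.1618
d((-6, 1), (12, 8)) = 19.3132
d((-6, 1), (29, 17)) = 38.4838
d((-6, 1), (6, 24)) = 25.9422
d((-6, 1), (-27, 10)) = 22.8473
d((3, -15), (14, 15)) = 31.9531
d((3, -15), (28, -14)) = 25.02
d((3, -15), (12, 8)) = 24.6982
d((3, -15), (29, 17)) = 41.2311
d((3, -15), (6, 24)) = 39.1152
d((3, -15), (-27, 10)) = 39.0512
d((14, 15), (28, -14)) = 32.2025
d((14, 15), (12, 8)) = 7.2801
d((14, 15), (29, 17)) = 15.1327
d((14, 15), (6, 24)) = 12.0416
d((14, 15), (-27, 10)) = 41.3038
d((28, -14), (12, 8)) = 27.2029
d((28, -14), (29, 17)) = 31.0161
d((28, -14), (6, 24)) = 43.909
d((28, -14), (-27, 10)) = 60.0083
d((12, 8), (29, 17)) = 19.2354
d((12, 8), (6, 24)) = 17.088
d((12, 8), (-27, 10)) = 39.0512
d((29, 17), (6, 24)) = 24.0416
d((29, 17), (-27, 10)) = 56.4358
d((6, 24), (-27, 10)) = 35.8469

Closest pair: (26, 11) and (29, 17) with distance 6.7082

The closest pair is (26, 11) and (29, 17) with Euclidean distance 6.7082. For 9 points, brute-force pairwise comparison is shown above. For large n, the divide-and-conquer algorithm (sort by x, recurse on halves, check the dividing strip) achieves O(n log n).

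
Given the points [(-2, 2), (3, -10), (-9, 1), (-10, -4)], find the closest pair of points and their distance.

Computing all pairwise distances among 4 points:

d((-2, 2), (3, -10)) = 13.0
d((-2, 2), (-9, 1)) = 7.0711
d((-2, 2), (-10, -4)) = 10.0
d((3, -10), (-9, 1)) = 16.2788
d((3, -10), (-10, -4)) = 14.3178
d((-9, 1), (-10, -4)) = 5.099 <-- minimum

Closest pair: (-9, 1) and (-10, -4) with distance 5.099

The closest pair is (-9, 1) and (-10, -4) with Euclidean distance 5.099. For 4 points, brute-force pairwise comparison is shown above. For large n, the divide-and-conquer algorithm (sort by x, recurse on halves, check the dividing strip) achieves O(n log n).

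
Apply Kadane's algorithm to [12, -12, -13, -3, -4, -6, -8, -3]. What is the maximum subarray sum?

Using Kadane's algorithm on [12, -12, -13, -3, -4, -6, -8, -3]:

Scanning through the array:
Position 1 (value -12): max_ending_here = 0, max_so_far = 12
Position 2 (value -13): max_ending_here = -13, max_so_far = 12
Position 3 (value -3): max_ending_here = -3, max_so_far = 12
Position 4 (value -4): max_ending_here = -4, max_so_far = 12
Position 5 (value -6): max_ending_here = -6, max_so_far = 12
Position 6 (value -8): max_ending_here = -8, max_so_far = 12
Position 7 (value -3): max_ending_here = -3, max_so_far = 12

Maximum subarray: [12]
Maximum sum: 12

The maximum subarray is [12] with sum 12. This subarray runs from index 0 to index 0.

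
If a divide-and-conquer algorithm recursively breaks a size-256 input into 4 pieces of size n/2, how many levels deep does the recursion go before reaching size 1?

For divide and conquer with division factor 2:

Problem sizes at each level:
Level 0: 256
Level 1: 128
Level 2: 64
Level 3: 32
Level 4: 16
Level 5: 8
Level 6: 4
Level 7: 2
Level 8: 1

The root is level 0 and the size-1 base case is level 8 (the tree spans levels 0 through 8, i.e. 9 levels counting the root), so the depth is the number of divisions: log_2(256) = 8

The recursion tree depth is log_2(256) = 8. At each level, the problem size is divided by 2, so it takes 8 divisions to reduce to a base case of size 1. The algorithm makes 4 recursive calls at each level.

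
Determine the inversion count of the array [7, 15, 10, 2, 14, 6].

Finding inversions in [7, 15, 10, 2, 14, 6]:

(0, 3): arr[0]=7 > arr[3]=2
(0, 5): arr[0]=7 > arr[5]=6
(1, 2): arr[1]=15 > arr[2]=10
(1, 3): arr[1]=15 > arr[3]=2
(1, 4): arr[1]=15 > arr[4]=14
(1, 5): arr[1]=15 > arr[5]=6
(2, 3): arr[2]=10 > arr[3]=2
(2, 5): arr[2]=10 > arr[5]=6
(4, 5): arr[4]=14 > arr[5]=6

Total inversions: 9

The array has 9 inversion(s): (0,3), (0,5), (1,2), (1,3), (1,4), (1,5), (2,3), (2,5), (4,5). Each pair (i,j) satisfies i < j and arr[i] > arr[j].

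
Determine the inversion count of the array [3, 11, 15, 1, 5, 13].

Finding inversions in [3, 11, 15, 1, 5, 13]:

(0, 3): arr[0]=3 > arr[3]=1
(1, 3): arr[1]=11 > arr[3]=1
(1, 4): arr[1]=11 > arr[4]=5
(2, 3): arr[2]=15 > arr[3]=1
(2, 4): arr[2]=15 > arr[4]=5
(2, 5): arr[2]=15 > arr[5]=13

Total inversions: 6

The array has 6 inversion(s): (0,3), (1,3), (1,4), (2,3), (2,4), (2,5). Each pair (i,j) satisfies i < j and arr[i] > arr[j].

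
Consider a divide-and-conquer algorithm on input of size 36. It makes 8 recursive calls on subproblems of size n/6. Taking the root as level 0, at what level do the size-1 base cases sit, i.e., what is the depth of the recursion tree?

For divide and conquer with division factor 6:

Problem sizes at each level:
Level 0: 36
Level 1: 6
Level 2: 1

The root is level 0 and the size-1 base case is level 2 (the tree spans levels 0 through 2, i.e. 3 levels counting the root), so the depth is the number of divisions: log_6(36) = 2

The recursion tree depth is log_6(36) = 2. At each level, the problem size is divided by 6, so it takes 2 divisions to reduce to a base case of size 1. The algorithm makes 8 recursive calls at each level.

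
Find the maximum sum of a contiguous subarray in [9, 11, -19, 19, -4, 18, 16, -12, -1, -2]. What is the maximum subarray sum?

Using Kadane's algorithm on [9, 11, -19, 19, -4, 18, 16, -12, -1, -2]:

Scanning through the array:
Position 1 (value 11): max_ending_here = 20, max_so_far = 20
Position 2 (value -19): max_ending_here = 1, max_so_far = 20
Position 3 (value 19): max_ending_here = 20, max_so_far = 20
Position 4 (value -4): max_ending_here = 16, max_so_far = 20
Position 5 (value 18): max_ending_here = 34, max_so_far = 34
Position 6 (value 16): max_ending_here = 50, max_so_far = 50
Position 7 (value -12): max_ending_here = 38, max_so_far = 50
Position 8 (value -1): max_ending_here = 37, max_so_far = 50
Position 9 (value -2): max_ending_here = 35, max_so_far = 50

Maximum subarray: [9, 11, -19, 19, -4, 18, 16]
Maximum sum: 50

The maximum subarray is [9, 11, -19, 19, -4, 18, 16] with sum 50. This subarray runs from index 0 to index 6.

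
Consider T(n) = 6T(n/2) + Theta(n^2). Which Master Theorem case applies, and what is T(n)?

Master Theorem for T(n) = 6T(n/2) + O(n^2):

a = 6, b = 2, c = 2
log_b(a) = log_2(6) = 2.5850

Case 1: c = 2 < log_2(6) = 2.5850
T(n) = O(n^(log_2 6))

For T(n) = 6T(n/2) + O(n^2): log_2(6) = 2.5850. This is Case 1 of the Master Theorem (c < log_b(a), work dominated by leaves), giving O(n^(log_2 6)).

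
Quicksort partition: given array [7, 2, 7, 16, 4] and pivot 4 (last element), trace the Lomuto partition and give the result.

Lomuto partition with pivot = 4:

Initial array: [7, 2, 7, 16, 4]

arr[0]=7 > 4: no swap
arr[1]=2 <= 4: swap with position 0, array becomes [2, 7, 7, 16, 4]
arr[2]=7 > 4: no swap
arr[3]=16 > 4: no swap

Place pivot at position 1: [2, 4, 7, 16, 7]
Pivot position: 1

After partitioning with pivot 4, the array becomes [2, 4, 7, 16, 7]. The pivot is placed at index 1. All elements to the left of the pivot are <= 4, and all elements to the right are > 4.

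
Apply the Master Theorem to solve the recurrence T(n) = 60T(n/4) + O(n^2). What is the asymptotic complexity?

Master Theorem for T(n) = 60T(n/4) + O(n^2):

a = 60, b = 4, c = 2
log_b(a) = log_4(60) = 2.9534

Case 1: c = 2 < log_4(60) = 2.9534
T(n) = O(n^(log_4 60))

For T(n) = 60T(n/4) + O(n^2): log_4(60) = 2.9534. This is Case 1 of the Master Theorem (c < log_b(a), work dominated by leaves), giving O(n^(log_4 60)).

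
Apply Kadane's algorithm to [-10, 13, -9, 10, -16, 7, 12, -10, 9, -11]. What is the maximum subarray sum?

Using Kadane's algorithm on [-10, 13, -9, 10, -16, 7, 12, -10, 9, -11]:

Scanning through the array:
Position 1 (value 13): max_ending_here = 13, max_so_far = 13
Position 2 (value -9): max_ending_here = 4, max_so_far = 13
Position 3 (value 10): max_ending_here = 14, max_so_far = 14
Position 4 (value -16): max_ending_here = -2, max_so_far = 14
Position 5 (value 7): max_ending_here = 7, max_so_far = 14
Position 6 (value 12): max_ending_here = 19, max_so_far = 19
Position 7 (value -10): max_ending_here = 9, max_so_far = 19
Position 8 (value 9): max_ending_here = 18, max_so_far = 19
Position 9 (value -11): max_ending_here = 7, max_so_far = 19

Maximum subarray: [7, 12]
Maximum sum: 19

The maximum subarray is [7, 12] with sum 19. This subarray runs from index 5 to index 6.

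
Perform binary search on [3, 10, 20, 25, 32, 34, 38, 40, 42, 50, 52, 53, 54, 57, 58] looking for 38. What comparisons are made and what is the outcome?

Binary search for 38 in [3, 10, 20, 25, 32, 34, 38, 40, 42, 50, 52, 53, 54, 57, 58]:

lo=0, hi=14, mid=7, arr[mid]=40 -> 40 > 38, search left half
lo=0, hi=6, mid=3, arr[mid]=25 -> 25 < 38, search right half
lo=4, hi=6, mid=5, arr[mid]=34 -> 34 < 38, search right half
lo=6, hi=6, mid=6, arr[mid]=38 -> Found target at index 6!

Binary search finds 38 at index 6 after 4 comparisons. The search repeatedly halves the search space by comparing with the middle element.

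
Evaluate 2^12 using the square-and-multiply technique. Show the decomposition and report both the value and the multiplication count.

Computing 2^12 by squaring (build up from 2^1; each line after the first costs one multiplication):

2^1 = 2
2^2 = (2^1)^2 = 2^2 = 4
2^3 = 2 * 2^2 = 2 * 4 = 8
2^6 = (2^3)^2 = 8^2 = 64
2^12 = (2^6)^2 = 64^2 = 4096

Result: 4096
Multiplications needed: 4 (4 lines after 2^1)

2^12 = 4096. Using exponentiation by squaring, this requires 4 multiplications. The key idea: if the exponent is even, square the half-power; if odd, multiply by the base once.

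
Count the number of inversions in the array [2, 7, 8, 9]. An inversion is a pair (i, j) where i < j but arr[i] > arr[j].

Finding inversions in [2, 7, 8, 9]:


Total inversions: 0

The array has 0 inversions. It is already sorted.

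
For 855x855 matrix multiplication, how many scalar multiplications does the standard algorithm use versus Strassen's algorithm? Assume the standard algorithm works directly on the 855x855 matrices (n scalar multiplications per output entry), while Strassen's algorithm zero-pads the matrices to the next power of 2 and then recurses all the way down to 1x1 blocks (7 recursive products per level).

Matrix multiplication for 855x855 matrices:

Strassen's algorithm requires power-of-2 dimensions. Pad 855x855 to 1024x1024 (next power of 2).

Standard algorithm: 855^3 = 625026375 multiplications
Strassen's algorithm: 7^(log2(1024)) = 7^10 = 282475249 multiplications
Savings: 625026375 - 282475249 = 342551126 multiplications

Standard: 625026375 multiplications (855^3). Strassen: 282475249 multiplications (7^10, after padding to 1024x1024). Strassen reduces 8 recursive multiplications to 7 at each level.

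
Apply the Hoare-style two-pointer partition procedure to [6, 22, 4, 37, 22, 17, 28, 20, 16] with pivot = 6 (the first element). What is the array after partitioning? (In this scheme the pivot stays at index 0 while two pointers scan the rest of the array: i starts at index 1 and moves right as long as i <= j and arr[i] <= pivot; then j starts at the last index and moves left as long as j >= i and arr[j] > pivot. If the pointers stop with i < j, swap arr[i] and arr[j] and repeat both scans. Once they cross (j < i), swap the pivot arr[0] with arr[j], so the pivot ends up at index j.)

Hoare-style two-pointer partition with pivot = 6:

Initial array: [6, 22, 4, 37, 22, 17, 28, 20, 16]

Pointers start at i = 1, j = 8.
i stops at index 1 (arr[1]=22 > 6), j stops at index 2 (arr[2]=4 <= 6): swap arr[1] and arr[2], array becomes [6, 4, 22, 37, 22, 17, 28, 20, 16]
i ends at 2, j ends at 1: the pointers have crossed (j < i), so scanning stops.

Swap pivot arr[0] with arr[1] to place pivot at position 1: [4, 6, 22, 37, 22, 17, 28, 20, 16]
Pivot position: 1

After partitioning with pivot 6, the array becomes [4, 6, 22, 37, 22, 17, 28, 20, 16]. The pivot is placed at index 1. All elements to the left of the pivot are <= 6, and all elements to the right are > 6.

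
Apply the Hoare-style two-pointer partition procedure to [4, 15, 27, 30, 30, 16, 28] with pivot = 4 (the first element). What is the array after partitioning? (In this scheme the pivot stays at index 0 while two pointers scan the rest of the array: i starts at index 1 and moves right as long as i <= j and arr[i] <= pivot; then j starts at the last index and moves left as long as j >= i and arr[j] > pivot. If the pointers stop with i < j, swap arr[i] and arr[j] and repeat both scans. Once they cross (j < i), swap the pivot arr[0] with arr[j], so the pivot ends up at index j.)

Hoare-style two-pointer partition with pivot = 4:

Initial array: [4, 15, 27, 30, 30, 16, 28]

Pointers start at i = 1, j = 6.
i ends at 1, j ends at 0: the pointers have crossed (j < i), so scanning stops.

j = 0, so swapping arr[0] with arr[j] leaves the pivot at position 0: [4, 15, 27, 30, 30, 16, 28]
Pivot position: 0

After partitioning with pivot 4, the array becomes [4, 15, 27, 30, 30, 16, 28]. The pivot is placed at index 0. All elements to the left of the pivot are <= 4, and all elements to the right are > 4.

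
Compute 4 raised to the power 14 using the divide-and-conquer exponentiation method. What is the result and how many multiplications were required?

Computing 4^14 by squaring (build up from 4^1; each line after the first costs one multiplication):

4^1 = 4
4^2 = (4^1)^2 = 4^2 = 16
4^3 = 4 * 4^2 = 4 * 16 = 64
4^6 = (4^3)^2 = 64^2 = 4096
4^7 = 4 * 4^6 = 4 * 4096 = 16384
4^14 = (4^7)^2 = 16384^2 = 268435456

Result: 268435456
Multiplications needed: 5 (5 lines after 4^1)

4^14 = 268435456. Using exponentiation by squaring, this requires 5 multiplications. The key idea: if the exponent is even, square the half-power; if odd, multiply by the base once.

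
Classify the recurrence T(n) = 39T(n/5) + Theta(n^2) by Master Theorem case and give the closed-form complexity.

Master Theorem for T(n) = 39T(n/5) + O(n^2):

a = 39, b = 5, c = 2
log_b(a) = log_5(39) = 2.2763

Case 1: c = 2 < log_5(39) = 2.2763
T(n) = O(n^(log_5 39))

For T(n) = 39T(n/5) + O(n^2): log_5(39) = 2.2763. This is Case 1 of the Master Theorem (c < log_b(a), work dominated by leaves), giving O(n^(log_5 39)).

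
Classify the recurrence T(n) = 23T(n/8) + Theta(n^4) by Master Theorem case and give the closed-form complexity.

Master Theorem for T(n) = 23T(n/8) + O(n^4):

a = 23, b = 8, c = 4
log_b(a) = log_8(23) = 1.5079

Case 3: c = 4 > log_8(23) = 1.5079
T(n) = O(n^4) = O(n^4)

For T(n) = 23T(n/8) + O(n^4): log_8(23) = 1.5079. This is Case 3 of the Master Theorem (c > log_b(a), work dominated by root), giving O(n^4).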